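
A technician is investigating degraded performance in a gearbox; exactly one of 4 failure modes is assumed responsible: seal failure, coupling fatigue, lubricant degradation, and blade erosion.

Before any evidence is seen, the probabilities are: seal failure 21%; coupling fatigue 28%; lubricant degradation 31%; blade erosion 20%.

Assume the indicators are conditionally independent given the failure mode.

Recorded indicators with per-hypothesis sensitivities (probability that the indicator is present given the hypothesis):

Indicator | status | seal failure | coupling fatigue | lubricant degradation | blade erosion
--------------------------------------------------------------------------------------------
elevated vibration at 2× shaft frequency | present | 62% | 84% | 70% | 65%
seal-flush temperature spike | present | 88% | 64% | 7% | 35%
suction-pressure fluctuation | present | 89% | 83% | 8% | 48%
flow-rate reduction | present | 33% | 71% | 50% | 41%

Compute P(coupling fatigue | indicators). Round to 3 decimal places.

0.672

Multiply each prior by the joint likelihood of the indicator pattern:
  seal failure: 0.21 × 0.62 × 0.88 × 0.89 × 0.33 = 0.033651
  coupling fatigue: 0.28 × 0.84 × 0.64 × 0.83 × 0.71 = 0.088706
  lubricant degradation: 0.31 × 0.70 × 0.07 × 0.08 × 0.50 = 0.0006076
  blade erosion: 0.20 × 0.65 × 0.35 × 0.48 × 0.41 = 0.0089544
The unnormalized weights sum to 0.13192.
P(coupling fatigue | evidence) = 0.088706 / 0.13192 ≈ 0.672.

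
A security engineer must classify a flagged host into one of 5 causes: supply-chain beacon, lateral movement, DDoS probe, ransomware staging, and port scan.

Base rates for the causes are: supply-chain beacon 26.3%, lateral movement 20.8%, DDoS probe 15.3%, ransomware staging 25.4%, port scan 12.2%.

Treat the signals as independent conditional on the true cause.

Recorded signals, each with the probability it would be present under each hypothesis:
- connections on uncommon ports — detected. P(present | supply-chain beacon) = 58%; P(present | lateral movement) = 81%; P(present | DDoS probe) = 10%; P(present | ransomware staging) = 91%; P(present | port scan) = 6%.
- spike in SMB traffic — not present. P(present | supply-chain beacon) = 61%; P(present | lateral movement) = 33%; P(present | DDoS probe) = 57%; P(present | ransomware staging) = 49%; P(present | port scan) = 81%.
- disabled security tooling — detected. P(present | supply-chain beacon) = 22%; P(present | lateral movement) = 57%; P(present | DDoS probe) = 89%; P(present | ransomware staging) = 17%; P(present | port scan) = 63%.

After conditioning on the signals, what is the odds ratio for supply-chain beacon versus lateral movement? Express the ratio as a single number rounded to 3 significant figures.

Posterior odds equal prior odds times the likelihood ratio; only the two competing hypotheses matter (using 1 − P(present | H) for each absent signal).
  supply-chain beacon: 0.263 × 0.58 × (1 − 0.61) × 0.22 = 0.013088
  lateral movement: 0.208 × 0.81 × (1 − 0.33) × 0.57 = 0.064343
Odds(supply-chain beacon : lateral movement) = 0.013088 / 0.064343 ≈ 0.203.

0.203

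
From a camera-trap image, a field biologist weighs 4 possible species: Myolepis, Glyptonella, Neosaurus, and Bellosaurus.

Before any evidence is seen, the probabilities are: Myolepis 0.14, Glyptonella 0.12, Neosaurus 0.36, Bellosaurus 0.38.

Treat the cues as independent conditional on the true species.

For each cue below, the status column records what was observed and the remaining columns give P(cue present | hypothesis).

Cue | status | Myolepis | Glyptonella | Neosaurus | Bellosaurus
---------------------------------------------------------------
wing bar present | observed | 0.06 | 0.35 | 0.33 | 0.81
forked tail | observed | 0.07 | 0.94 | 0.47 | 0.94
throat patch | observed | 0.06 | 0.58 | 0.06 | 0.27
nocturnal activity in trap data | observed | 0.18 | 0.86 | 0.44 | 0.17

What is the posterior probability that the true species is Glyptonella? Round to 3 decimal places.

By Bayes' rule with conditional independence, the unnormalized weight for each hypothesis is prior × ∏ likelihoods:
  Myolepis: 0.14 × 0.06 × 0.07 × 0.06 × 0.18 = 6.3504e-06
  Glyptonella: 0.12 × 0.35 × 0.94 × 0.58 × 0.86 = 0.019693
  Neosaurus: 0.36 × 0.33 × 0.47 × 0.06 × 0.44 = 0.0014741
  Bellosaurus: 0.38 × 0.81 × 0.94 × 0.27 × 0.17 = 0.01328
Normalizing constant Z = 6.3504e-06 + 0.019693 + 0.0014741 + 0.01328 = 0.034453.
P(Glyptonella | evidence) = 0.019693 / 0.034453 ≈ 0.572.

0.572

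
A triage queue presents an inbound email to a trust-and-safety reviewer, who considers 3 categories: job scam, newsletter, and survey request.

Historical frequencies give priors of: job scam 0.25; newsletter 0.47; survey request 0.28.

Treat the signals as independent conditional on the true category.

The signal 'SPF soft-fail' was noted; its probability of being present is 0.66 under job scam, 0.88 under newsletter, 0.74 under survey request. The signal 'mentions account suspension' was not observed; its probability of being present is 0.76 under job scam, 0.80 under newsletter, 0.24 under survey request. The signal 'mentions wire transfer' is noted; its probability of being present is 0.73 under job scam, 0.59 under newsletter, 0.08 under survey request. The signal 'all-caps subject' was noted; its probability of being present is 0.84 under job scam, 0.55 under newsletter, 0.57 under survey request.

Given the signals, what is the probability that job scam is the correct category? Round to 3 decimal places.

0.416

Multiply each prior by the joint likelihood of the signal pattern (using 1 − P(present | H) for each absent signal):
  job scam: 0.25 × 0.66 × (1 − 0.76) × 0.73 × 0.84 = 0.024283
  newsletter: 0.47 × 0.88 × (1 − 0.80) × 0.59 × 0.55 = 0.026843
  survey request: 0.28 × 0.74 × (1 − 0.24) × 0.08 × 0.57 = 0.0071807
Normalizing constant Z = 0.024283 + 0.026843 + 0.0071807 = 0.058306.
P(job scam | evidence) = 0.024283 / 0.058306 ≈ 0.416.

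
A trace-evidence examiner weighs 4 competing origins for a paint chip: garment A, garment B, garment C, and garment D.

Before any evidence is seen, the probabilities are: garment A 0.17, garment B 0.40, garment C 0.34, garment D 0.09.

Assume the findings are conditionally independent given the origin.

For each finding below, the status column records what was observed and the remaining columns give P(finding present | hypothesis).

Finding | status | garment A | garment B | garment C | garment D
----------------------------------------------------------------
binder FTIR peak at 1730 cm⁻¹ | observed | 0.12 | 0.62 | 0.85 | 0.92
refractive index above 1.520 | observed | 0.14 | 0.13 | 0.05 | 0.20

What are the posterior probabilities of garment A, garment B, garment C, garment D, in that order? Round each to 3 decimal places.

0.043, 0.488, 0.219, 0.251

By Bayes' rule with conditional independence, the unnormalized weight for each hypothesis is prior × ∏ likelihoods:
  garment A: 0.17 × 0.12 × 0.14 = 0.002856
  garment B: 0.40 × 0.62 × 0.13 = 0.03224
  garment C: 0.34 × 0.85 × 0.05 = 0.01445
  garment D: 0.09 × 0.92 × 0.20 = 0.01656
The unnormalized weights sum to 0.066106.
P(garment A | evidence) = 0.002856 / 0.066106 ≈ 0.043
P(garment B | evidence) = 0.03224 / 0.066106 ≈ 0.488
P(garment C | evidence) = 0.01445 / 0.066106 ≈ 0.219
P(garment D | evidence) = 0.01656 / 0.066106 ≈ 0.251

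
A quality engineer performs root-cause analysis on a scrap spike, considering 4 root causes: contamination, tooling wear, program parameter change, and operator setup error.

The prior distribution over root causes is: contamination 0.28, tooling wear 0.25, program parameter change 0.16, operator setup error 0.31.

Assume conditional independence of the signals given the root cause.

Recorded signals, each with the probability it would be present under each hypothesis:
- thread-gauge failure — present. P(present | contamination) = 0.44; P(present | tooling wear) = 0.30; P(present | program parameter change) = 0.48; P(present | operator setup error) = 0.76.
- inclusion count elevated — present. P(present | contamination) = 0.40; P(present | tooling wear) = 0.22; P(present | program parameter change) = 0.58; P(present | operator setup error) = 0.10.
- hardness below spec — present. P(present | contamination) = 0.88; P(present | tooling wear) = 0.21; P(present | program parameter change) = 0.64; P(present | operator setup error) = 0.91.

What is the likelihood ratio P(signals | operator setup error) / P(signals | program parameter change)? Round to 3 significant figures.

Take the product of per-signal likelihoods under each hypothesis, then divide.
  operator setup error: 0.76 × 0.10 × 0.91 = 0.06916
  program parameter change: 0.48 × 0.58 × 0.64 = 0.17818
Bayes factor = 0.06916 / 0.17818 ≈ 0.388

0.388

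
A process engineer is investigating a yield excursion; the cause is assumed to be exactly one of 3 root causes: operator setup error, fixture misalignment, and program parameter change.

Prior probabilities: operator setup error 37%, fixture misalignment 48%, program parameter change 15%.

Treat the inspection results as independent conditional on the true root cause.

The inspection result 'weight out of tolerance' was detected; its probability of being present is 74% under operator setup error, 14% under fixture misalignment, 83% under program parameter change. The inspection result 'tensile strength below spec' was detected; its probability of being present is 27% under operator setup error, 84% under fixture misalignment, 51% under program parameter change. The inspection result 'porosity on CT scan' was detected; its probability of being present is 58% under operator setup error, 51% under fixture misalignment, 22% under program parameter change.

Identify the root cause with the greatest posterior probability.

operator setup error

Multiply each prior by the joint likelihood of the inspection result pattern:
  operator setup error: 0.37 × 0.74 × 0.27 × 0.58 = 0.042877
  fixture misalignment: 0.48 × 0.14 × 0.84 × 0.51 = 0.028788
  program parameter change: 0.15 × 0.83 × 0.51 × 0.22 = 0.013969
Normalizing constant Z = 0.042877 + 0.028788 + 0.013969 = 0.085634.
P(operator setup error | evidence) ≈ 0.042877 / 0.085634 ≈ 0.501
P(fixture misalignment | evidence) ≈ 0.028788 / 0.085634 ≈ 0.336
P(program parameter change | evidence) ≈ 0.013969 / 0.085634 ≈ 0.163
The largest is 0.501, so operator setup error is most probable.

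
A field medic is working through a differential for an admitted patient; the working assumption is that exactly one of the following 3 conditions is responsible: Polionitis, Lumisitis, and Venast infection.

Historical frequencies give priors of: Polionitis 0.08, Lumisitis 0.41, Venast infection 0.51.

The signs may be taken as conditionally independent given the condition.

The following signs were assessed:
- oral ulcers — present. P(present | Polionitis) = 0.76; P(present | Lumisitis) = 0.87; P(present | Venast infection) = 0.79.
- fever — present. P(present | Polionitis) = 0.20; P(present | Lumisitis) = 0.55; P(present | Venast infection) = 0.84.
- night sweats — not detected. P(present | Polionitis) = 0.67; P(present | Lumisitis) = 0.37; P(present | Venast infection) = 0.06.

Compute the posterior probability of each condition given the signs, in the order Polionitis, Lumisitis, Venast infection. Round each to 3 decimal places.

0.009, 0.277, 0.714

For each hypothesis, the unnormalized posterior weight is prior × product of the sign likelihoods (using 1 − P(present | H) for each absent sign):
  Polionitis: 0.08 × 0.76 × 0.20 × (1 − 0.67) = 0.0040128
  Lumisitis: 0.41 × 0.87 × 0.55 × (1 − 0.37) = 0.1236
  Venast infection: 0.51 × 0.79 × 0.84 × (1 − 0.06) = 0.31813
Normalizing constant Z = 0.0040128 + 0.1236 + 0.31813 = 0.44574.
P(Polionitis | evidence) = 0.0040128 / 0.44574 ≈ 0.009
P(Lumisitis | evidence) = 0.1236 / 0.44574 ≈ 0.277
P(Venast infection | evidence) = 0.31813 / 0.44574 ≈ 0.714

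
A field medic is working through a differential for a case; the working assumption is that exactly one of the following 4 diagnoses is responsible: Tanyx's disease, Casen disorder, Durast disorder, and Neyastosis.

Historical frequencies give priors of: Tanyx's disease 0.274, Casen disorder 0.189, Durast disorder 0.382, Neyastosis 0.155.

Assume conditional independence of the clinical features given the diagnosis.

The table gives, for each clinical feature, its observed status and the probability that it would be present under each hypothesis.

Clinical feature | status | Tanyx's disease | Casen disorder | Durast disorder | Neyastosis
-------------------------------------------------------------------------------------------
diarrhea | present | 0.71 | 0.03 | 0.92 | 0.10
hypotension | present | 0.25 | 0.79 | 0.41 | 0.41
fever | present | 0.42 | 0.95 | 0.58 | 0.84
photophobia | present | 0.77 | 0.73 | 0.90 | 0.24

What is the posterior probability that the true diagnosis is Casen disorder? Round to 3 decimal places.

0.033

For each hypothesis, the unnormalized posterior weight is prior × product of the clinical feature likelihoods:
  Tanyx's disease: 0.274 × 0.71 × 0.25 × 0.42 × 0.77 = 0.015729
  Casen disorder: 0.189 × 0.03 × 0.79 × 0.95 × 0.73 = 0.0031064
  Durast disorder: 0.382 × 0.92 × 0.41 × 0.58 × 0.90 = 0.075215
  Neyastosis: 0.155 × 0.10 × 0.41 × 0.84 × 0.24 = 0.0012812
Marginal likelihood of the evidence = 0.095331.
P(Casen disorder | evidence) = 0.0031064 / 0.095331 ≈ 0.033.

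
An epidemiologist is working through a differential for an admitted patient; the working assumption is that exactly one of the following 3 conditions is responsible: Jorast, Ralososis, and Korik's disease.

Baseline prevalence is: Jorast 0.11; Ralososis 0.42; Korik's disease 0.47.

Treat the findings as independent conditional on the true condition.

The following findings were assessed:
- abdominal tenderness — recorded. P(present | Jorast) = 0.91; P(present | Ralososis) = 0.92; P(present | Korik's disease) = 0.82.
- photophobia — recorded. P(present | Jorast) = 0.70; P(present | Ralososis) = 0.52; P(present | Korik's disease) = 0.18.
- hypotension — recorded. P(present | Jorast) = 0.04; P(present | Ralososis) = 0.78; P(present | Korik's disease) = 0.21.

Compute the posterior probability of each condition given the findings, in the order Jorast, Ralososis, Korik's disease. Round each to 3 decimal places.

0.016, 0.900, 0.084

By Bayes' rule with conditional independence, the unnormalized weight for each hypothesis is prior × ∏ likelihoods:
  Jorast: 0.11 × 0.91 × 0.70 × 0.04 = 0.0028028
  Ralososis: 0.42 × 0.92 × 0.52 × 0.78 = 0.15672
  Korik's disease: 0.47 × 0.82 × 0.18 × 0.21 = 0.014568
Marginal likelihood of the evidence = 0.17409.
P(Jorast | evidence) = 0.0028028 / 0.17409 ≈ 0.016
P(Ralososis | evidence) = 0.15672 / 0.17409 ≈ 0.900
P(Korik's disease | evidence) = 0.014568 / 0.17409 ≈ 0.084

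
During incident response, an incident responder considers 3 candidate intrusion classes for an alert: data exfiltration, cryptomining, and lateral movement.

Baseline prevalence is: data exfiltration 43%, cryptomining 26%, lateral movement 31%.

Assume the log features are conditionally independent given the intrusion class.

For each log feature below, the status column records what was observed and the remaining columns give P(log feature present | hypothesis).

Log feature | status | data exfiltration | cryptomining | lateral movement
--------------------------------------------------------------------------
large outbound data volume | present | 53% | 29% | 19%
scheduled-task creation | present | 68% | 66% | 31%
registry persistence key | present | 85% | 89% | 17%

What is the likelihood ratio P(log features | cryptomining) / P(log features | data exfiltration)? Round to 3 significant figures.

0.556

Take the product of per-log feature likelihoods under each hypothesis, then divide.
  cryptomining: 0.29 × 0.66 × 0.89 = 0.17035
  data exfiltration: 0.53 × 0.68 × 0.85 = 0.30634
Bayes factor = 0.17035 / 0.30634 ≈ 0.556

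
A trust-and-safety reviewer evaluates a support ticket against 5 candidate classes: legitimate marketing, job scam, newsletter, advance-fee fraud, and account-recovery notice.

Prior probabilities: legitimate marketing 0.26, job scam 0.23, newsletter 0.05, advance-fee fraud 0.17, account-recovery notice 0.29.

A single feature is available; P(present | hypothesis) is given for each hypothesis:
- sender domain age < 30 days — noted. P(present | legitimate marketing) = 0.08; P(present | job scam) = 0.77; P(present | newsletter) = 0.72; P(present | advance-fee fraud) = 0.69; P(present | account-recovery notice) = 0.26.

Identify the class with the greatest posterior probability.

By Bayes' rule, the unnormalized weight for each hypothesis is prior × likelihood:
  legitimate marketing: 0.26 × 0.08 = 0.0208
  job scam: 0.23 × 0.77 = 0.1771
  newsletter: 0.05 × 0.72 = 0.036
  advance-fee fraud: 0.17 × 0.69 = 0.1173
  account-recovery notice: 0.29 × 0.26 = 0.0754
The unnormalized weights sum to 0.4266.
P(legitimate marketing | evidence) ≈ 0.0208 / 0.4266 ≈ 0.049
P(job scam | evidence) ≈ 0.1771 / 0.4266 ≈ 0.415
P(newsletter | evidence) ≈ 0.036 / 0.4266 ≈ 0.084
P(advance-fee fraud | evidence) ≈ 0.1173 / 0.4266 ≈ 0.275
P(account-recovery notice | evidence) ≈ 0.0754 / 0.4266 ≈ 0.177
The largest is 0.415, so job scam is most probable.

job scam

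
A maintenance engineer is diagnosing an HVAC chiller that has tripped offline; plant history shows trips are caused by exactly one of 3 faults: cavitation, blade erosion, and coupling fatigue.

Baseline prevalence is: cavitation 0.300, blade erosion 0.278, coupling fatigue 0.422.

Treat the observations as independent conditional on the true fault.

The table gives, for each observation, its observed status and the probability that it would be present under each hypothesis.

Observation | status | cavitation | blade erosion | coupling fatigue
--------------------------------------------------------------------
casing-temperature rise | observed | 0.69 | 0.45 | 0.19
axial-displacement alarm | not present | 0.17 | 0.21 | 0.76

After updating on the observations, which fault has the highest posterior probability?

By Bayes' rule with conditional independence, the unnormalized weight for each hypothesis is prior × ∏ likelihoods (using 1 − P(present | H) for each absent observation):
  cavitation: 0.300 × 0.69 × (1 − 0.17) = 0.17181
  blade erosion: 0.278 × 0.45 × (1 − 0.21) = 0.098829
  coupling fatigue: 0.422 × 0.19 × (1 − 0.76) = 0.019243
The unnormalized weights sum to 0.28988.
P(cavitation | evidence) ≈ 0.17181 / 0.28988 ≈ 0.593
P(blade erosion | evidence) ≈ 0.098829 / 0.28988 ≈ 0.341
P(coupling fatigue | evidence) ≈ 0.019243 / 0.28988 ≈ 0.066
The largest is 0.593, so cavitation is most probable.

cavitation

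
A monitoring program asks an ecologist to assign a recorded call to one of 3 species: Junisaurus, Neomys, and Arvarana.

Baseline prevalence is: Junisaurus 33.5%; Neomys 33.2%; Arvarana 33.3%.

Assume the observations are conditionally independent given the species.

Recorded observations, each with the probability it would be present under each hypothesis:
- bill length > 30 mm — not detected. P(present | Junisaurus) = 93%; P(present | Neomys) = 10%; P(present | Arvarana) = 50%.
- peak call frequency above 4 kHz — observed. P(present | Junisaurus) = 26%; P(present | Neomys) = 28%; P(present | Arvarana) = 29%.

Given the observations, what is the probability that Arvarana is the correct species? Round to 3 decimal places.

0.350

By Bayes' rule with conditional independence, the unnormalized weight for each hypothesis is prior × ∏ likelihoods (using 1 − P(present | H) for each absent observation):
  Junisaurus: 0.335 × (1 − 0.93) × 0.26 = 0.006097
  Neomys: 0.332 × (1 − 0.10) × 0.28 = 0.083664
  Arvarana: 0.333 × (1 − 0.50) × 0.29 = 0.048285
Normalizing constant Z = 0.006097 + 0.083664 + 0.048285 = 0.13805.
P(Arvarana | evidence) = 0.048285 / 0.13805 ≈ 0.350.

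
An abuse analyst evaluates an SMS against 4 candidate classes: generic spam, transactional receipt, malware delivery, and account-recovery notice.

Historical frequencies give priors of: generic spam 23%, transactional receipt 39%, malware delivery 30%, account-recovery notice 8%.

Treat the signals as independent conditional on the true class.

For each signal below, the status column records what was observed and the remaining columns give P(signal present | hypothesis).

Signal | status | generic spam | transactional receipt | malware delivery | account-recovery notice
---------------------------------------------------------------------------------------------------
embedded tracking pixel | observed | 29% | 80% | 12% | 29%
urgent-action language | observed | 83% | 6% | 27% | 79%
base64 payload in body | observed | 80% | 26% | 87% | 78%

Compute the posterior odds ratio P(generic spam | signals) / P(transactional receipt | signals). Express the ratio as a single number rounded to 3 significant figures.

Unnormalized posterior weight (prior times the signal likelihoods) for each of the two hypotheses:
  generic spam: 0.23 × 0.29 × 0.83 × 0.80 = 0.044289
  transactional receipt: 0.39 × 0.80 × 0.06 × 0.26 = 0.0048672
Posterior odds = 0.044289 / 0.0048672 ≈ 9.10.

9.10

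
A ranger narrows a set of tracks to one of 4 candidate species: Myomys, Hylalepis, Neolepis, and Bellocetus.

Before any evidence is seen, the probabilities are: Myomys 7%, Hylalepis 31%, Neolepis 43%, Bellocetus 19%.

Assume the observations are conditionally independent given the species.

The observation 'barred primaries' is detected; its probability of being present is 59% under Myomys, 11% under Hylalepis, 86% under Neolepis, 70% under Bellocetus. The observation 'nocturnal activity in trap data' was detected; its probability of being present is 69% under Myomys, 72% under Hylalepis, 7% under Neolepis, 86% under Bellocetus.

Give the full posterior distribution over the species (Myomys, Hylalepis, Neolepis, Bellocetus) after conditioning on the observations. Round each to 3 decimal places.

0.147, 0.127, 0.134, 0.592

By Bayes' rule with conditional independence, the unnormalized weight for each hypothesis is prior × ∏ likelihoods:
  Myomys: 0.07 × 0.59 × 0.69 = 0.028497
  Hylalepis: 0.31 × 0.11 × 0.72 = 0.024552
  Neolepis: 0.43 × 0.86 × 0.07 = 0.025886
  Bellocetus: 0.19 × 0.70 × 0.86 = 0.11438
The unnormalized weights sum to 0.19331.
P(Myomys | evidence) = 0.028497 / 0.19331 ≈ 0.147
P(Hylalepis | evidence) = 0.024552 / 0.19331 ≈ 0.127
P(Neolepis | evidence) = 0.025886 / 0.19331 ≈ 0.134
P(Bellocetus | evidence) = 0.11438 / 0.19331 ≈ 0.592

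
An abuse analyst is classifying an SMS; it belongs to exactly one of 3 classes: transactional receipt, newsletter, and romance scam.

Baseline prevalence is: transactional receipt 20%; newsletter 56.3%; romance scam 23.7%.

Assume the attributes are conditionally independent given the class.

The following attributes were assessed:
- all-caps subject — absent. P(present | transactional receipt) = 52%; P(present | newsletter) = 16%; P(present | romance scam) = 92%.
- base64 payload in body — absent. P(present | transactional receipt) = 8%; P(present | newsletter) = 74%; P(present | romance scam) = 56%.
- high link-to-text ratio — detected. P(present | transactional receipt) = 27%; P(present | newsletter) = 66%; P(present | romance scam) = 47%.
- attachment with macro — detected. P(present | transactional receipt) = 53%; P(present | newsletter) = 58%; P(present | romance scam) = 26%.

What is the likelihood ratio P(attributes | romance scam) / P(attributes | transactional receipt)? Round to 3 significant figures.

The Bayes factor is the ratio of the joint likelihoods of the attribute pattern under the two hypotheses (using 1 − P(present | H) for each absent attribute).
  romance scam: (1 − 0.92) × (1 − 0.56) × 0.47 × 0.26 = 0.0043014
  transactional receipt: (1 − 0.52) × (1 − 0.08) × 0.27 × 0.53 = 0.063193
Bayes factor = 0.0043014 / 0.063193 ≈ 0.0681

0.0681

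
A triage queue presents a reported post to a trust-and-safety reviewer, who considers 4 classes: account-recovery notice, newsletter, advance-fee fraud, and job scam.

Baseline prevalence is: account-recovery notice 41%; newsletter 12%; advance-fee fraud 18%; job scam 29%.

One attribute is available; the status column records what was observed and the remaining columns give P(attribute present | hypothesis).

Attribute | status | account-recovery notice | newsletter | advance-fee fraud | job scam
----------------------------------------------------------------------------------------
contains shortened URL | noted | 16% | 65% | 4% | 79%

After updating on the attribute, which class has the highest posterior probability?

By Bayes' rule, the unnormalized weight for each hypothesis is prior × likelihood:
  account-recovery notice: 0.41 × 0.16 = 0.0656
  newsletter: 0.12 × 0.65 = 0.078
  advance-fee fraud: 0.18 × 0.04 = 0.0072
  job scam: 0.29 × 0.79 = 0.2291
The unnormalized weights sum to 0.3799.
P(account-recovery notice | evidence) ≈ 0.0656 / 0.3799 ≈ 0.173
P(newsletter | evidence) ≈ 0.078 / 0.3799 ≈ 0.205
P(advance-fee fraud | evidence) ≈ 0.0072 / 0.3799 ≈ 0.019
P(job scam | evidence) ≈ 0.2291 / 0.3799 ≈ 0.603
The largest is 0.603, so job scam is most probable.

job scam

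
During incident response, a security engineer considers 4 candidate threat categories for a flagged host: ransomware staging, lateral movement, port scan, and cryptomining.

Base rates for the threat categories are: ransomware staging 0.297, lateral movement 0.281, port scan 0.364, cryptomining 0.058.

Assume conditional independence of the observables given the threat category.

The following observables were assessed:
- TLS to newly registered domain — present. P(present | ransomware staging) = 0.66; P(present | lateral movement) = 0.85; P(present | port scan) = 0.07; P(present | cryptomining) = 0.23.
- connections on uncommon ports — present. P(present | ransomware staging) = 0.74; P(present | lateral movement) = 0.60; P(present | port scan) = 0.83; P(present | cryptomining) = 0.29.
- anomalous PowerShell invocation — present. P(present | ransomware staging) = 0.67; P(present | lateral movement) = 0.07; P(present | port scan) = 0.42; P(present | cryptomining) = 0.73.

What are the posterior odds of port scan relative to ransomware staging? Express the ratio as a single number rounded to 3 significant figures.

Posterior odds equal prior odds times the likelihood ratio; only the two competing hypotheses matter.
  port scan: 0.364 × 0.07 × 0.83 × 0.42 = 0.0088823
  ransomware staging: 0.297 × 0.66 × 0.74 × 0.67 = 0.097187
Posterior odds = 0.0088823 / 0.097187 ≈ 0.0914.

0.0914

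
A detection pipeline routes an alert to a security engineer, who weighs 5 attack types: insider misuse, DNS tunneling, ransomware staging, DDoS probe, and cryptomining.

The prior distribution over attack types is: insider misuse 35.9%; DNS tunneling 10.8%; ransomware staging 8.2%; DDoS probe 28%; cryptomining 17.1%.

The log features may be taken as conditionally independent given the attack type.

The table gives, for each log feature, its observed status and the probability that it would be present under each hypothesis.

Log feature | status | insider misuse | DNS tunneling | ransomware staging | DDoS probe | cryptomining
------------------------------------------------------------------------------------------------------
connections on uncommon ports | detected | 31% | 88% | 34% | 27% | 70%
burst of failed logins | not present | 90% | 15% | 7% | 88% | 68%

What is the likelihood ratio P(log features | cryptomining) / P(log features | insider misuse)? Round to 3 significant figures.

7.23

The Bayes factor is the ratio of the joint likelihoods of the log feature pattern under the two hypotheses (using 1 − P(present | H) for each absent log feature).
  cryptomining: 0.70 × (1 − 0.68) = 0.224
  insider misuse: 0.31 × (1 − 0.90) = 0.031
Bayes factor = 0.224 / 0.031 ≈ 7.23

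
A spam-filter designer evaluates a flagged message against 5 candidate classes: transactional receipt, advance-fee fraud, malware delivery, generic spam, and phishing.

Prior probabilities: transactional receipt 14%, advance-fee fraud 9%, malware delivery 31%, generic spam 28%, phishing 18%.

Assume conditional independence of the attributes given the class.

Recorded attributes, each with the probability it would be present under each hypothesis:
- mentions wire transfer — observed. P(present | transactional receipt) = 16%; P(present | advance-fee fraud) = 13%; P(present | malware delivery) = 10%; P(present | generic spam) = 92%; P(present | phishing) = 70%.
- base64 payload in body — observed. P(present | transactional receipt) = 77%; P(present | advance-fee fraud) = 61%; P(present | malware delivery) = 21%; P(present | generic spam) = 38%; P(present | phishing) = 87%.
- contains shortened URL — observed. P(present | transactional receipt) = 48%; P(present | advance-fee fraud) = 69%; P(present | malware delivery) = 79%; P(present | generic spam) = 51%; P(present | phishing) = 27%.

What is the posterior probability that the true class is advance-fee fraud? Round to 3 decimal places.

0.050

Multiply each prior by the joint likelihood of the attribute pattern:
  transactional receipt: 0.14 × 0.16 × 0.77 × 0.48 = 0.008279
  advance-fee fraud: 0.09 × 0.13 × 0.61 × 0.69 = 0.0049245
  malware delivery: 0.31 × 0.10 × 0.21 × 0.79 = 0.0051429
  generic spam: 0.28 × 0.92 × 0.38 × 0.51 = 0.049923
  phishing: 0.18 × 0.70 × 0.87 × 0.27 = 0.029597
The unnormalized weights sum to 0.097867.
P(advance-fee fraud | evidence) = 0.0049245 / 0.097867 ≈ 0.050.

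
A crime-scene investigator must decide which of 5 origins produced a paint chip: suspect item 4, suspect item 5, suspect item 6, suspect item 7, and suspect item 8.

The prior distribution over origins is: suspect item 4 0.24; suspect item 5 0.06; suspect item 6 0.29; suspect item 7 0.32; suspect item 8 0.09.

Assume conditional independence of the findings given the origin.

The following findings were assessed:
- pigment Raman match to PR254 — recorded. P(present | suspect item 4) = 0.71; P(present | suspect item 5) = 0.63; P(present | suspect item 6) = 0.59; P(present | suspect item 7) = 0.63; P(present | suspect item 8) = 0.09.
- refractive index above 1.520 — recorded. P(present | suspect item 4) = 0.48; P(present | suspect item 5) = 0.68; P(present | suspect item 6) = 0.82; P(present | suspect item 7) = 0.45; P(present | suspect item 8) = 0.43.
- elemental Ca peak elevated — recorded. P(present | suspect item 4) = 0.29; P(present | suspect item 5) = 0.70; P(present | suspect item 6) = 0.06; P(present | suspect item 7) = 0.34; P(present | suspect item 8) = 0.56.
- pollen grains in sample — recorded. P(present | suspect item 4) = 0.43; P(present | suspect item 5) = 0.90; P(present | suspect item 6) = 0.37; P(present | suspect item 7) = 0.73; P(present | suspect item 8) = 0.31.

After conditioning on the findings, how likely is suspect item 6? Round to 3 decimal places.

0.059

For each hypothesis, the unnormalized posterior weight is prior × product of the finding likelihoods:
  suspect item 4: 0.24 × 0.71 × 0.48 × 0.29 × 0.43 = 0.010199
  suspect item 5: 0.06 × 0.63 × 0.68 × 0.70 × 0.90 = 0.016194
  suspect item 6: 0.29 × 0.59 × 0.82 × 0.06 × 0.37 = 0.0031147
  suspect item 7: 0.32 × 0.63 × 0.45 × 0.34 × 0.73 = 0.022517
  suspect item 8: 0.09 × 0.09 × 0.43 × 0.56 × 0.31 = 0.00060465
Marginal likelihood of the evidence = 0.052629.
P(suspect item 6 | evidence) = 0.0031147 / 0.052629 ≈ 0.059.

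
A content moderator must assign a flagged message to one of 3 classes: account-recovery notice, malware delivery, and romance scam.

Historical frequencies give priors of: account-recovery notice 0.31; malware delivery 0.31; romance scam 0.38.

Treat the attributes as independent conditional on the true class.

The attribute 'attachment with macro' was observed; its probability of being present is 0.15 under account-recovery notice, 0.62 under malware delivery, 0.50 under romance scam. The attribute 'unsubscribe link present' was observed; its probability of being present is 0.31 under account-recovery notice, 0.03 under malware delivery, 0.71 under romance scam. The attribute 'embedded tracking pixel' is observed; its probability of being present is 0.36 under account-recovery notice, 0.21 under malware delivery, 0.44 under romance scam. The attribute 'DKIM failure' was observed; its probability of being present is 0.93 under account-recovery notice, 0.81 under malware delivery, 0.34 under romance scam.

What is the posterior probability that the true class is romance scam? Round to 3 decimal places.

0.777

By Bayes' rule with conditional independence, the unnormalized weight for each hypothesis is prior × ∏ likelihoods:
  account-recovery notice: 0.31 × 0.15 × 0.31 × 0.36 × 0.93 = 0.0048261
  malware delivery: 0.31 × 0.62 × 0.03 × 0.21 × 0.81 = 0.0009808
  romance scam: 0.38 × 0.50 × 0.71 × 0.44 × 0.34 = 0.020181
The unnormalized weights sum to 0.025988.
P(romance scam | evidence) = 0.020181 / 0.025988 ≈ 0.777.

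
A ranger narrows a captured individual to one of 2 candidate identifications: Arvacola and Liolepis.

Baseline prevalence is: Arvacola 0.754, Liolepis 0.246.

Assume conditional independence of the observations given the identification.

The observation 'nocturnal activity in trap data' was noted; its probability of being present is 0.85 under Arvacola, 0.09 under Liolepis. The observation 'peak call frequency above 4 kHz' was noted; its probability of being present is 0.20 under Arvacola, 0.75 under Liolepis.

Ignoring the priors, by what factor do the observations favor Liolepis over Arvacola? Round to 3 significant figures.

The Bayes factor is the ratio of the joint likelihoods of the evidence pattern under the two hypotheses.
  Liolepis: 0.09 × 0.75 = 0.0675
  Arvacola: 0.85 × 0.20 = 0.17
Bayes factor = 0.0675 / 0.17 ≈ 0.397

0.397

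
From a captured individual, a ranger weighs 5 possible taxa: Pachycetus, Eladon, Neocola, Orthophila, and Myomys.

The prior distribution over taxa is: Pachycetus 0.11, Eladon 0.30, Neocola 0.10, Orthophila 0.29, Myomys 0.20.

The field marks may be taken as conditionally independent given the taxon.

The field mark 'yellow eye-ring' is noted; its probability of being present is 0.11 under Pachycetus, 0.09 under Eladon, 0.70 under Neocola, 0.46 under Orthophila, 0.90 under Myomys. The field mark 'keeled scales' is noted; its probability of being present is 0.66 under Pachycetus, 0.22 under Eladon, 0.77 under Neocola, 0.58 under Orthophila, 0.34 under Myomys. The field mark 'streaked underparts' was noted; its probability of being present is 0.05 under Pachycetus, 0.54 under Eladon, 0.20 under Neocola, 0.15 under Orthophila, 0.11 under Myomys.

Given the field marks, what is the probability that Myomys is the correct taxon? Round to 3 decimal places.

For each hypothesis, the unnormalized posterior weight is prior × product of the field mark likelihoods:
  Pachycetus: 0.11 × 0.11 × 0.66 × 0.05 = 0.0003993
  Eladon: 0.30 × 0.09 × 0.22 × 0.54 = 0.0032076
  Neocola: 0.10 × 0.70 × 0.77 × 0.20 = 0.01078
  Orthophila: 0.29 × 0.46 × 0.58 × 0.15 = 0.011606
  Myomys: 0.20 × 0.90 × 0.34 × 0.11 = 0.006732
Normalizing constant Z = 0.0003993 + 0.0032076 + 0.01078 + 0.011606 + 0.006732 = 0.032725.
P(Myomys | evidence) = 0.006732 / 0.032725 ≈ 0.206.

0.206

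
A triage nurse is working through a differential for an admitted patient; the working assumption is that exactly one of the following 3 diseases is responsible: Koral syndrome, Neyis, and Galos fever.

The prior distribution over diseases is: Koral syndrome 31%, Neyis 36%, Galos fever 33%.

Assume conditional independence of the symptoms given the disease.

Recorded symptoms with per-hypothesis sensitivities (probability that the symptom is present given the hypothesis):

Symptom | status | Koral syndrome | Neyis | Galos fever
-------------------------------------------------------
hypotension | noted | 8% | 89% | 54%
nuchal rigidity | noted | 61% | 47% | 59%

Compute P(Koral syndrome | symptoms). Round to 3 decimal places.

Multiply each prior by the joint likelihood of the symptom pattern:
  Koral syndrome: 0.31 × 0.08 × 0.61 = 0.015128
  Neyis: 0.36 × 0.89 × 0.47 = 0.15059
  Galos fever: 0.33 × 0.54 × 0.59 = 0.10514
Normalizing constant Z = 0.015128 + 0.15059 + 0.10514 = 0.27085.
P(Koral syndrome | evidence) = 0.015128 / 0.27085 ≈ 0.056.

0.056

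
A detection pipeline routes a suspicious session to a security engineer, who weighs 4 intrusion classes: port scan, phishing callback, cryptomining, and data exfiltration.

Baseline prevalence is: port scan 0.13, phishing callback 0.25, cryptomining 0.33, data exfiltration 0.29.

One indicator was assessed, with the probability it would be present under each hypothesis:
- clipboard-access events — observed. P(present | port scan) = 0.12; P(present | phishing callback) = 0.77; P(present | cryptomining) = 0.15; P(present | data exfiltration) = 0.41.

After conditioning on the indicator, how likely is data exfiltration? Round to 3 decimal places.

0.316

Multiply each prior by the likelihood of the indicator:
  port scan: 0.13 × 0.12 = 0.0156
  phishing callback: 0.25 × 0.77 = 0.1925
  cryptomining: 0.33 × 0.15 = 0.0495
  data exfiltration: 0.29 × 0.41 = 0.1189
The unnormalized weights sum to 0.3765.
P(data exfiltration | evidence) = 0.1189 / 0.3765 ≈ 0.316.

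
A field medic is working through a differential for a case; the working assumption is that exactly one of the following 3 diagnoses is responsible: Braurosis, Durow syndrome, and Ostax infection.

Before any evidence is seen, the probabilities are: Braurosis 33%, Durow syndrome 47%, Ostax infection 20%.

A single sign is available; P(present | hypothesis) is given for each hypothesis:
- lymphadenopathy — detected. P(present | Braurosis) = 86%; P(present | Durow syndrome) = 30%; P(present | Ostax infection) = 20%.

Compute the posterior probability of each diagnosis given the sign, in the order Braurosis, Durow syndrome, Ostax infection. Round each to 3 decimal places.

By Bayes' rule, the unnormalized weight for each hypothesis is prior × likelihood:
  Braurosis: 0.33 × 0.86 = 0.2838
  Durow syndrome: 0.47 × 0.30 = 0.141
  Ostax infection: 0.20 × 0.20 = 0.04
Normalizing constant Z = 0.2838 + 0.141 + 0.04 = 0.4648.
P(Braurosis | evidence) = 0.2838 / 0.4648 ≈ 0.611
P(Durow syndrome | evidence) = 0.141 / 0.4648 ≈ 0.303
P(Ostax infection | evidence) = 0.04 / 0.4648 ≈ 0.086

0.611, 0.303, 0.086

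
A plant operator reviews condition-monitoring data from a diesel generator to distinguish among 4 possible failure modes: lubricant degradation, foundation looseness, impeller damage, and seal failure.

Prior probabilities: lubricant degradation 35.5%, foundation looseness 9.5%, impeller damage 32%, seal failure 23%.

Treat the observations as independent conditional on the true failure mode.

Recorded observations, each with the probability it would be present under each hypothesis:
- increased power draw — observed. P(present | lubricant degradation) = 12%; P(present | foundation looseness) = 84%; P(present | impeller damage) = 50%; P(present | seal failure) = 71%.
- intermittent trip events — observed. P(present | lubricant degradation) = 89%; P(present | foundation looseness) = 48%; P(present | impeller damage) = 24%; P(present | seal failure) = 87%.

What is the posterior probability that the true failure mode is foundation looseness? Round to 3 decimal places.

For each hypothesis, the unnormalized posterior weight is prior × product of the observation likelihoods:
  lubricant degradation: 0.355 × 0.12 × 0.89 = 0.037914
  foundation looseness: 0.095 × 0.84 × 0.48 = 0.038304
  impeller damage: 0.320 × 0.50 × 0.24 = 0.0384
  seal failure: 0.230 × 0.71 × 0.87 = 0.14207
Normalizing constant Z = 0.037914 + 0.038304 + 0.0384 + 0.14207 = 0.25669.
P(foundation looseness | evidence) = 0.038304 / 0.25669 ≈ 0.149.

0.149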